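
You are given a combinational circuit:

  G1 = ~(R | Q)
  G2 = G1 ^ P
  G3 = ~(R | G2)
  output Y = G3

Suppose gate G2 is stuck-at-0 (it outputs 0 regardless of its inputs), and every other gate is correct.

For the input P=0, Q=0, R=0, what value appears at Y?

1

Propagate with G2 forced: G1=1, G2=0 [stuck-at-0], G3=1.
So Y = 1. (Without the fault it would be 0.)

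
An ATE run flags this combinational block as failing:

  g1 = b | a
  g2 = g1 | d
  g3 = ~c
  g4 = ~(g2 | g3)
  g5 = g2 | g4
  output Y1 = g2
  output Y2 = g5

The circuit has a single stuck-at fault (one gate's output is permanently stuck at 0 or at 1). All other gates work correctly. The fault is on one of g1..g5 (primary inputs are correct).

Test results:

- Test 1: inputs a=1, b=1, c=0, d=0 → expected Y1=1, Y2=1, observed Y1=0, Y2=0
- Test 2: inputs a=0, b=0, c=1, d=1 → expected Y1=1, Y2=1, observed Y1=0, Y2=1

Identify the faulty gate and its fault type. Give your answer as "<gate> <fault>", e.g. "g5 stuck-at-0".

Fault-free values for test 1 (a=1, b=1, c=0, d=0): g1=1, g2=1, g3=1, g4=0, g5=1, giving Y1=1, Y2=1. Observed Y1=0, Y2=0.
Test 1: faults giving observed Y1=0, Y2=0 are {g1 stuck-at-0, g2 stuck-at-0}.
Test 2 (a=0, b=0, c=1, d=1): fault-free g1=0, g2=1, g3=0, g4=0, g5=1 → Y1=1, Y2=1; observed Y1=0, Y2=1. Eliminates g1 stuck-at-0.
Only g2 stuck-at-0 is consistent with every test.

g2 stuck-at-0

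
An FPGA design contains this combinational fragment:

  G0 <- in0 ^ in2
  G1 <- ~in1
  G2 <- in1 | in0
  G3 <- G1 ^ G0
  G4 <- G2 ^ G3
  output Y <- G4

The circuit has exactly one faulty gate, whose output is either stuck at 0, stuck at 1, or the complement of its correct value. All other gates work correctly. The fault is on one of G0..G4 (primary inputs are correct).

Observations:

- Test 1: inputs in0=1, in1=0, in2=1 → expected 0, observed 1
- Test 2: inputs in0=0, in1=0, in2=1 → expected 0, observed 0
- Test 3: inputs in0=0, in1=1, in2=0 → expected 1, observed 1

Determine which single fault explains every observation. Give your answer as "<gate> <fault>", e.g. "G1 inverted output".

G3 stuck-at-0

Fault-free values for test 1 (in0=1, in1=0, in2=1): G0=0, G1=1, G2=1, G3=1, G4=0, giving Y=0. Observed 1.
Test 1: faults giving observed 1 are {G0 stuck-at-1, G0 inverted output, G1 stuck-at-0, G1 inverted output, G2 stuck-at-0, G2 inverted output, G3 stuck-at-0, G3 inverted output, G4 stuck-at-1, G4 inverted output}.
Test 2 (in0=0, in1=0, in2=1): fault-free G0=1, G1=1, G2=0, G3=0, G4=0 → 0; observed 0. Eliminates G0 inverted output, G1 stuck-at-0, G1 inverted output, G2 inverted output, G3 inverted output, G4 stuck-at-1, G4 inverted output.
Test 3 (in0=0, in1=1, in2=0): fault-free G0=0, G1=0, G2=1, G3=0, G4=1 → 1; observed 1. Eliminates G0 stuck-at-1, G2 stuck-at-0.
Only G3 stuck-at-0 is consistent with every test.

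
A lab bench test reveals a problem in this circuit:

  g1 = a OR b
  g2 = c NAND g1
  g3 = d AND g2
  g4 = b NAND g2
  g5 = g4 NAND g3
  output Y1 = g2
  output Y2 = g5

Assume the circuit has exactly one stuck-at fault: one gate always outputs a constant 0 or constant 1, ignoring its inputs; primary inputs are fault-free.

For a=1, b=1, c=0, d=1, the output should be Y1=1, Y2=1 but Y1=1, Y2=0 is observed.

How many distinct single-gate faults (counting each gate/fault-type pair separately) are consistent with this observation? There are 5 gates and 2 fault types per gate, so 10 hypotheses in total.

Fault-free: g1=1, g2=1, g3=1, g4=0, g5=1 → Y1=1, Y2=1. Observed Y1=1, Y2=0.
  g1 stuck-at-0: output Y1=1, Y2=1 ✗
  g1 stuck-at-1: output Y1=1, Y2=1 ✗
  g2 stuck-at-0: output Y1=0, Y2=1 ✗
  g2 stuck-at-1: output Y1=1, Y2=1 ✗
  g3 stuck-at-0: output Y1=1, Y2=1 ✗
  g3 stuck-at-1: output Y1=1, Y2=1 ✗
  g4 stuck-at-0: output Y1=1, Y2=1 ✗
  g4 stuck-at-1: output Y1=1, Y2=0 ✓
  g5 stuck-at-0: output Y1=1, Y2=0 ✓
  g5 stuck-at-1: output Y1=1, Y2=1 ✗
Consistent faults: {g4 stuck-at-1, g5 stuck-at-0} — 2 in all.

2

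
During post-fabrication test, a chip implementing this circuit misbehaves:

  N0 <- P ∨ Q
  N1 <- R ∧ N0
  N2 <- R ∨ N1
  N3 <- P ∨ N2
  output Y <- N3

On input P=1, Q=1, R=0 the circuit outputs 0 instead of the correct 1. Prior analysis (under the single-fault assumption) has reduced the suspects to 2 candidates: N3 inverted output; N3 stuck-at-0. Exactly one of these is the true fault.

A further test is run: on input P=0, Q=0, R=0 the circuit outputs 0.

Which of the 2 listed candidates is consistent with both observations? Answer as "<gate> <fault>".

N3 stuck-at-0

Evaluate each candidate on input P=0, Q=0, R=0:
  N3 inverted output: N0=0, N1=0, N2=0, N3=1 [inverted output] → 1 — eliminated
  N3 stuck-at-0: N0=0, N1=0, N2=0, N3=0 [stuck-at-0] → 0 — matches
Only N3 stuck-at-0 reproduces the observed 0.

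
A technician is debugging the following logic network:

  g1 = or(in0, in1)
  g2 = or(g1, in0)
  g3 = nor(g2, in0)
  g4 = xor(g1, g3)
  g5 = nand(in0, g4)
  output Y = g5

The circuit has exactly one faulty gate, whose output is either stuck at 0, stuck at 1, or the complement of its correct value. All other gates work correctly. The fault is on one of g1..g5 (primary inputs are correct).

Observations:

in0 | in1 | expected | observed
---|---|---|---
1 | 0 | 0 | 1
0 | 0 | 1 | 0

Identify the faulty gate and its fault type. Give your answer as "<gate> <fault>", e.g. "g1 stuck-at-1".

Fault-free values for test 1 (in0=1, in1=0): g1=1, g2=1, g3=0, g4=1, g5=0, giving Y=0. Observed 1.
Test 1: faults giving observed 1 are {g1 stuck-at-0, g1 inverted output, g3 stuck-at-1, g3 inverted output, g4 stuck-at-0, g4 inverted output, g5 stuck-at-1, g5 inverted output}.
Test 2 (in0=0, in1=0): fault-free g1=0, g2=0, g3=1, g4=1, g5=1 → 1; observed 0. Eliminates g1 stuck-at-0, g1 inverted output, g3 stuck-at-1, g3 inverted output, g4 stuck-at-0, g4 inverted output, g5 stuck-at-1.
Only g5 inverted output is consistent with every test.

g5 inverted output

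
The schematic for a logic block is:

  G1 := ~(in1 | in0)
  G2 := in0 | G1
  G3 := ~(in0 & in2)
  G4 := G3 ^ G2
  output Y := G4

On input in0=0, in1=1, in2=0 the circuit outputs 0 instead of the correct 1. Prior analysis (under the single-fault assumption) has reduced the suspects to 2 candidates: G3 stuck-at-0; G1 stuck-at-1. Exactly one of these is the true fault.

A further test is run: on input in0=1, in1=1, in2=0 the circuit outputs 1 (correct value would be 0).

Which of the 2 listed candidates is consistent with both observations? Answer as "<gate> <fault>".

G3 stuck-at-0

Evaluate each candidate on input in0=1, in1=1, in2=0:
  G3 stuck-at-0: G1=0, G2=1, G3=0 [stuck-at-0], G4=1 → 1 — matches
  G1 stuck-at-1: G1=1 [stuck-at-1], G2=1, G3=1, G4=0 → 0 — eliminated
Only G3 stuck-at-0 reproduces the observed 1.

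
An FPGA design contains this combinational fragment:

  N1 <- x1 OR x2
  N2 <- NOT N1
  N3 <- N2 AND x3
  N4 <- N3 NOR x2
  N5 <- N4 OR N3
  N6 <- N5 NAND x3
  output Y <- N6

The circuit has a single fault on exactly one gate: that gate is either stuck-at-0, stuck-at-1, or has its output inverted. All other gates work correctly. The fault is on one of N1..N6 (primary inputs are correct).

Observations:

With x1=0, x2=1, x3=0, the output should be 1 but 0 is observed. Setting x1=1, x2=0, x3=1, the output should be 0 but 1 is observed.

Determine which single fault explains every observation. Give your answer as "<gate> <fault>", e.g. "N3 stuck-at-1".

N6 inverted output

Fault-free values for test 1 (x1=0, x2=1, x3=0): N1=1, N2=0, N3=0, N4=0, N5=0, N6=1, giving Y=1. Observed 0.
Test 1: faults giving observed 0 are {N6 stuck-at-0, N6 inverted output}.
Test 2 (x1=1, x2=0, x3=1): fault-free N1=1, N2=0, N3=0, N4=1, N5=1, N6=0 → 0; observed 1. Eliminates N6 stuck-at-0.
Only N6 inverted output is consistent with every test.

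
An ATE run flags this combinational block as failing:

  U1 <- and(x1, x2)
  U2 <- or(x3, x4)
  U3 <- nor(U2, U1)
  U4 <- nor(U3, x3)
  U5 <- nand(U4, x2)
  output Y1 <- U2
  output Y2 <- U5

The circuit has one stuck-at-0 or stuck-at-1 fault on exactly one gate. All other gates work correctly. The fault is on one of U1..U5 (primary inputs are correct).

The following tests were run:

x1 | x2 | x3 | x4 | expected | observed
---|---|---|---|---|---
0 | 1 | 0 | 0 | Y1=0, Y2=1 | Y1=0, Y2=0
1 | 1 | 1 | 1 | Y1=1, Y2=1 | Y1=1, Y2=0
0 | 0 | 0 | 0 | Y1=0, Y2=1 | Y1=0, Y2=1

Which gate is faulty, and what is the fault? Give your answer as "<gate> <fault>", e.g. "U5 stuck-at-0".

U4 stuck-at-1

Fault-free values for test 1 (x1=0, x2=1, x3=0, x4=0): U1=0, U2=0, U3=1, U4=0, U5=1, giving Y1=0, Y2=1. Observed Y1=0, Y2=0.
Test 1: faults giving observed Y1=0, Y2=0 are {U1 stuck-at-1, U3 stuck-at-0, U4 stuck-at-1, U5 stuck-at-0}.
Test 2 (x1=1, x2=1, x3=1, x4=1): fault-free U1=1, U2=1, U3=0, U4=0, U5=1 → Y1=1, Y2=1; observed Y1=1, Y2=0. Eliminates U1 stuck-at-1, U3 stuck-at-0.
Test 3 (x1=0, x2=0, x3=0, x4=0): fault-free U1=0, U2=0, U3=1, U4=0, U5=1 → Y1=0, Y2=1; observed Y1=0, Y2=1. Eliminates U5 stuck-at-0.
Only U4 stuck-at-1 is consistent with every test.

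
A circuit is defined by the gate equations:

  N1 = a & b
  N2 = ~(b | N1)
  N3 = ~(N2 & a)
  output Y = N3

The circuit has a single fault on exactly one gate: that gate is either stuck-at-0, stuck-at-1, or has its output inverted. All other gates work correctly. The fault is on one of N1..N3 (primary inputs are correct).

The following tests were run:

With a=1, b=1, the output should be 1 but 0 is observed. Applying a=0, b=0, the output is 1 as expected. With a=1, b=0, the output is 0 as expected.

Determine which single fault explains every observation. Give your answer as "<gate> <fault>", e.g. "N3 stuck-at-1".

N2 stuck-at-1

Fault-free values for test 1 (a=1, b=1): N1=1, N2=0, N3=1, giving Y=1. Observed 0.
Test 1: faults giving observed 0 are {N2 stuck-at-1, N2 inverted output, N3 stuck-at-0, N3 inverted output}.
Test 2 (a=0, b=0): fault-free N1=0, N2=1, N3=1 → 1; observed 1. Eliminates N3 stuck-at-0, N3 inverted output.
Test 3 (a=1, b=0): fault-free N1=0, N2=1, N3=0 → 0; observed 0. Eliminates N2 inverted output.
Only N2 stuck-at-1 is consistent with every test.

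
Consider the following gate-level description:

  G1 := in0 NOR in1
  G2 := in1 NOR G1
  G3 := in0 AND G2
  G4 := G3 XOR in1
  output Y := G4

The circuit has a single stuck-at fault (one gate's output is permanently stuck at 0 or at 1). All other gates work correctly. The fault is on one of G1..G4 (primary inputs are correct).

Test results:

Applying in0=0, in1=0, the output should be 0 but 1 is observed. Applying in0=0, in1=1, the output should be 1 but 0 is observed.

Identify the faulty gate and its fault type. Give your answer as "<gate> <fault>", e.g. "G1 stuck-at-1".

Fault-free values for test 1 (in0=0, in1=0): G1=1, G2=0, G3=0, G4=0, giving Y=0. Observed 1.
Test 1: faults giving observed 1 are {G3 stuck-at-1, G4 stuck-at-1}.
Test 2 (in0=0, in1=1): fault-free G1=0, G2=0, G3=0, G4=1 → 1; observed 0. Eliminates G4 stuck-at-1.
Only G3 stuck-at-1 is consistent with every test.

G3 stuck-at-1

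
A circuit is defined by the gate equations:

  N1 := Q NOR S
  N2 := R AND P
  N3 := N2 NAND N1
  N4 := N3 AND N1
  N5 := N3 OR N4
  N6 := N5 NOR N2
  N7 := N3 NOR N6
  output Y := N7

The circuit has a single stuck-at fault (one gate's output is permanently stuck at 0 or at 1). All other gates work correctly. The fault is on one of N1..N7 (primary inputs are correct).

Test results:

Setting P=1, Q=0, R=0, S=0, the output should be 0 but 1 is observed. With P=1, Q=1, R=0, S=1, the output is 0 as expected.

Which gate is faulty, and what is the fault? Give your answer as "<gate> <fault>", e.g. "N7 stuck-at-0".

Fault-free values for test 1 (P=1, Q=0, R=0, S=0): N1=1, N2=0, N3=1, N4=1, N5=1, N6=0, N7=0, giving Y=0. Observed 1.
Test 1: faults giving observed 1 are {N2 stuck-at-1, N7 stuck-at-1}.
Test 2 (P=1, Q=1, R=0, S=1): fault-free N1=0, N2=0, N3=1, N4=0, N5=1, N6=0, N7=0 → 0; observed 0. Eliminates N7 stuck-at-1.
Only N2 stuck-at-1 is consistent with every test.

N2 stuck-at-1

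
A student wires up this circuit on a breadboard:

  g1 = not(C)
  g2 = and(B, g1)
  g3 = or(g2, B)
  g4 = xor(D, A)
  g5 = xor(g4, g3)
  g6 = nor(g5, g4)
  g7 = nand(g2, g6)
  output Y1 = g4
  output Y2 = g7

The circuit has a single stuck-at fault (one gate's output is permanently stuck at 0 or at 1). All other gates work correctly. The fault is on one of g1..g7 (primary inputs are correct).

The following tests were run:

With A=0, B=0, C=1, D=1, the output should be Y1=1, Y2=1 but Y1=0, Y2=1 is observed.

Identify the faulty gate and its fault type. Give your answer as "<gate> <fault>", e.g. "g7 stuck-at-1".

Fault-free values for test 1 (A=0, B=0, C=1, D=1): g1=0, g2=0, g3=0, g4=1, g5=1, g6=0, g7=1, giving Y1=1, Y2=1. Observed Y1=0, Y2=1.
Test 1: faults giving observed Y1=0, Y2=1 are {g4 stuck-at-0}.
Only g4 stuck-at-0 is consistent with every test.

g4 stuck-at-0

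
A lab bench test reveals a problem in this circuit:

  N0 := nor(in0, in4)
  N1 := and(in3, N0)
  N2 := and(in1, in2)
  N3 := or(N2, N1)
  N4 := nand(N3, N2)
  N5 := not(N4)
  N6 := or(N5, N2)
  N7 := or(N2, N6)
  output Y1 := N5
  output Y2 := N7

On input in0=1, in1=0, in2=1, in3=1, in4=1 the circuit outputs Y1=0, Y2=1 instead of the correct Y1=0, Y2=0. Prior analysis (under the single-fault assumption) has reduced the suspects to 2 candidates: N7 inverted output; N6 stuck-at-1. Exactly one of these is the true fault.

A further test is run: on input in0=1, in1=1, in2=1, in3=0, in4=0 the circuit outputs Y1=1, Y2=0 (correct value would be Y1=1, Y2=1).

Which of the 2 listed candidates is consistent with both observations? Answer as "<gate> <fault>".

Evaluate each candidate on input in0=1, in1=1, in2=1, in3=0, in4=0:
  N7 inverted output: N0=0, N1=0, N2=1, N3=1, N4=0, N5=1, N6=1, N7=0 [inverted output] → Y1=1, Y2=0 — matches
  N6 stuck-at-1: N0=0, N1=0, N2=1, N3=1, N4=0, N5=1, N6=1 [stuck-at-1], N7=1 → Y1=1, Y2=1 — eliminated
Only N7 inverted output reproduces the observed Y1=1, Y2=0.

N7 inverted output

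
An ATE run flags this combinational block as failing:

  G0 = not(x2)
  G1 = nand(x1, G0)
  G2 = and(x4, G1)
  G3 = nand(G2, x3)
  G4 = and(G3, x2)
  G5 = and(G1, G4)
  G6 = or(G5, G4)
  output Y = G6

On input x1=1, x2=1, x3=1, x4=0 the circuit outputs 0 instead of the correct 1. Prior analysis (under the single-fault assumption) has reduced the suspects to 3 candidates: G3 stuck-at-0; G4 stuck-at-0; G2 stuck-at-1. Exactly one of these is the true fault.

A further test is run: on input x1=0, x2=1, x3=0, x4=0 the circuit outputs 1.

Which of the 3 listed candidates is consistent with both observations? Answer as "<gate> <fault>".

Evaluate each candidate on input x1=0, x2=1, x3=0, x4=0:
  G3 stuck-at-0: G0=0, G1=1, G2=0, G3=0 [stuck-at-0], G4=0, G5=0, G6=0 → 0 — eliminated
  G4 stuck-at-0: G0=0, G1=1, G2=0, G3=1, G4=0 [stuck-at-0], G5=0, G6=0 → 0 — eliminated
  G2 stuck-at-1: G0=0, G1=1, G2=1 [stuck-at-1], G3=1, G4=1, G5=1, G6=1 → 1 — matches
Only G2 stuck-at-1 reproduces the observed 1.

G2 stuck-at-1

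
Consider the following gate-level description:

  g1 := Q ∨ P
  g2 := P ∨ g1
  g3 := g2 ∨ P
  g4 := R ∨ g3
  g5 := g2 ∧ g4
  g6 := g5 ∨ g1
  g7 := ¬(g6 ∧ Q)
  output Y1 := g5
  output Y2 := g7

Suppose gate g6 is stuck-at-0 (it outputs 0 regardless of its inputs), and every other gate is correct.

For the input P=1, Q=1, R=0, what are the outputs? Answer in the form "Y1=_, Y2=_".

Propagate with g6 forced: g1=1, g2=1, g3=1, g4=1, g5=1, g6=0 [stuck-at-0], g7=1.
So the outputs are Y1=1, Y2=1. (Without the fault they would be Y1=1, Y2=0.)

Y1=1, Y2=1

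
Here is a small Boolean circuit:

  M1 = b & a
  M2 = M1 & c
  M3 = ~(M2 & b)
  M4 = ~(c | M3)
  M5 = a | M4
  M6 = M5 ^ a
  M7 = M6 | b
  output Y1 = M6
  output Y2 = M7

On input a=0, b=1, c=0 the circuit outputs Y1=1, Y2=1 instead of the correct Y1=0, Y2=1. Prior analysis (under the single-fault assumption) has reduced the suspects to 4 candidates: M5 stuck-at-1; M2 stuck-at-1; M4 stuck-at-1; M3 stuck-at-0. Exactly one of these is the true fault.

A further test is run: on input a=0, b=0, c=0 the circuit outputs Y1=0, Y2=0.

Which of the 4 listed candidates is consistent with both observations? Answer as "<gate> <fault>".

M2 stuck-at-1

Evaluate each candidate on input a=0, b=0, c=0:
  M5 stuck-at-1: M1=0, M2=0, M3=1, M4=0, M5=1 [stuck-at-1], M6=1, M7=1 → Y1=1, Y2=1 — eliminated
  M2 stuck-at-1: M1=0, M2=1 [stuck-at-1], M3=1, M4=0, M5=0, M6=0, M7=0 → Y1=0, Y2=0 — matches
  M4 stuck-at-1: M1=0, M2=0, M3=1, M4=1 [stuck-at-1], M5=1, M6=1, M7=1 → Y1=1, Y2=1 — eliminated
  M3 stuck-at-0: M1=0, M2=0, M3=0 [stuck-at-0], M4=1, M5=1, M6=1, M7=1 → Y1=1, Y2=1 — eliminated
Only M2 stuck-at-1 reproduces the observed Y1=0, Y2=0.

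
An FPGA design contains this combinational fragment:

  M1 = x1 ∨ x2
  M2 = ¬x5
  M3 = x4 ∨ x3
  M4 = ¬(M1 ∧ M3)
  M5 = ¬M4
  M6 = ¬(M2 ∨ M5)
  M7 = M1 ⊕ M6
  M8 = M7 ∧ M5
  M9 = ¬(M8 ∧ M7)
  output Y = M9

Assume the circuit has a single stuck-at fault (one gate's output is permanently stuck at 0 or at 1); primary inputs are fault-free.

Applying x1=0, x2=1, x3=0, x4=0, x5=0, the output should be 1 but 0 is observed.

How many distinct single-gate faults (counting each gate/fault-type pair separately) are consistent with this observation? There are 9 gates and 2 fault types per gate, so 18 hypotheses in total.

Fault-free: M1=1, M2=1, M3=0, M4=1, M5=0, M6=0, M7=1, M8=0, M9=1 → 1. Observed 0.
  M1: none of the 2 fault types match ✗
  M2: none of the 2 fault types match ✗
  M3: stuck-at-1 ✓; others ✗
  M4: stuck-at-0 ✓; others ✗
  M5: stuck-at-1 ✓; others ✗
  M6: none of the 2 fault types match ✗
  M7: none of the 2 fault types match ✗
  M8: stuck-at-1 ✓; others ✗
  M9: stuck-at-0 ✓; others ✗
Consistent faults: {M3 stuck-at-1, M4 stuck-at-0, M5 stuck-at-1, M8 stuck-at-1, M9 stuck-at-0} — 5 in all.

5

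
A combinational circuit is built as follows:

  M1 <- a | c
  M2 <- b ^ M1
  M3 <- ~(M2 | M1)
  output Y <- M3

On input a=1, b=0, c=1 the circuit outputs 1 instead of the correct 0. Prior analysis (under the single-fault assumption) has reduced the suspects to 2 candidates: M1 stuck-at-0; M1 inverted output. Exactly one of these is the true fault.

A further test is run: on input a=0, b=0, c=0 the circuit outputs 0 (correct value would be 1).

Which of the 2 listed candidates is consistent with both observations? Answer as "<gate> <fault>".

Evaluate each candidate on input a=0, b=0, c=0:
  M1 stuck-at-0: M1=0 [stuck-at-0], M2=0, M3=1 → 1 — eliminated
  M1 inverted output: M1=1 [inverted output], M2=1, M3=0 → 0 — matches
Only M1 inverted output reproduces the observed 0.

M1 inverted output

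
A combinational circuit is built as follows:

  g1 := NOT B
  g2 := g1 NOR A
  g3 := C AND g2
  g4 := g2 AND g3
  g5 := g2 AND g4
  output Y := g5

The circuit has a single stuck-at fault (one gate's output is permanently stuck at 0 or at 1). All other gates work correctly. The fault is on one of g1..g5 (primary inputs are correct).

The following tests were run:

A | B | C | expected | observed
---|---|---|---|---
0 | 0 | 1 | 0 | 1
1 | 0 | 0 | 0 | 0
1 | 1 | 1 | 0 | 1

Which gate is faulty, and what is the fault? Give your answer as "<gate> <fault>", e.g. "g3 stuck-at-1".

Fault-free values for test 1 (A=0, B=0, C=1): g1=1, g2=0, g3=0, g4=0, g5=0, giving Y=0. Observed 1.
Test 1: faults giving observed 1 are {g1 stuck-at-0, g2 stuck-at-1, g5 stuck-at-1}.
Test 2 (A=1, B=0, C=0): fault-free g1=1, g2=0, g3=0, g4=0, g5=0 → 0; observed 0. Eliminates g5 stuck-at-1.
Test 3 (A=1, B=1, C=1): fault-free g1=0, g2=0, g3=0, g4=0, g5=0 → 0; observed 1. Eliminates g1 stuck-at-0.
Only g2 stuck-at-1 is consistent with every test.

g2 stuck-at-1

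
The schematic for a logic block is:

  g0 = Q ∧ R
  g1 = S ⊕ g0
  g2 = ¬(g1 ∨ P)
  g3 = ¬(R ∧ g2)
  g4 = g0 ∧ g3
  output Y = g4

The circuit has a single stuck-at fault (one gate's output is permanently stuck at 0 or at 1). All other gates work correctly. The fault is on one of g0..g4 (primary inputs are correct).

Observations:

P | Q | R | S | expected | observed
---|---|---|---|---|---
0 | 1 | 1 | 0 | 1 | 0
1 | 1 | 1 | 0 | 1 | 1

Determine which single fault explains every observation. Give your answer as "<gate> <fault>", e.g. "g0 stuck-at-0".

g1 stuck-at-0

Fault-free values for test 1 (P=0, Q=1, R=1, S=0): g0=1, g1=1, g2=0, g3=1, g4=1, giving Y=1. Observed 0.
Test 1: faults giving observed 0 are {g0 stuck-at-0, g1 stuck-at-0, g2 stuck-at-1, g3 stuck-at-0, g4 stuck-at-0}.
Test 2 (P=1, Q=1, R=1, S=0): fault-free g0=1, g1=1, g2=0, g3=1, g4=1 → 1; observed 1. Eliminates g0 stuck-at-0, g2 stuck-at-1, g3 stuck-at-0, g4 stuck-at-0.
Only g1 stuck-at-0 is consistent with every test.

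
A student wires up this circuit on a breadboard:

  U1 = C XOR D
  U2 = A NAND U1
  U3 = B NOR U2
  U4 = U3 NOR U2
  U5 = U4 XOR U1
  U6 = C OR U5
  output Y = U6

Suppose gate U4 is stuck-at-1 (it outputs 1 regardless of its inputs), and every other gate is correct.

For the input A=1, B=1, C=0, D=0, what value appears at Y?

1

Propagate with U4 forced: U1=0, U2=1, U3=0, U4=1 [stuck-at-1], U5=1, U6=1.
So Y = 1. (Without the fault it would be 0.)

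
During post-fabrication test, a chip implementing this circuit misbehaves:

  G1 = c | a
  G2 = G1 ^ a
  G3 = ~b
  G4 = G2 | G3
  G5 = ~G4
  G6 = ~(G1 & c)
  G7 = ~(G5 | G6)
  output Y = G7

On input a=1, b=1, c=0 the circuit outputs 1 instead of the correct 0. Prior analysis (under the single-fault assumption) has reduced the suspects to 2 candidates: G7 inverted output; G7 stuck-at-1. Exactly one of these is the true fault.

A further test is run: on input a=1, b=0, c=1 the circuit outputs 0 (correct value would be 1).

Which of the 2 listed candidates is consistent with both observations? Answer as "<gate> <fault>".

G7 inverted output

Evaluate each candidate on input a=1, b=0, c=1:
  G7 inverted output: G1=1, G2=0, G3=1, G4=1, G5=0, G6=0, G7=0 [inverted output] → 0 — matches
  G7 stuck-at-1: G1=1, G2=0, G3=1, G4=1, G5=0, G6=0, G7=1 [stuck-at-1] → 1 — eliminated
Only G7 inverted output reproduces the observed 0.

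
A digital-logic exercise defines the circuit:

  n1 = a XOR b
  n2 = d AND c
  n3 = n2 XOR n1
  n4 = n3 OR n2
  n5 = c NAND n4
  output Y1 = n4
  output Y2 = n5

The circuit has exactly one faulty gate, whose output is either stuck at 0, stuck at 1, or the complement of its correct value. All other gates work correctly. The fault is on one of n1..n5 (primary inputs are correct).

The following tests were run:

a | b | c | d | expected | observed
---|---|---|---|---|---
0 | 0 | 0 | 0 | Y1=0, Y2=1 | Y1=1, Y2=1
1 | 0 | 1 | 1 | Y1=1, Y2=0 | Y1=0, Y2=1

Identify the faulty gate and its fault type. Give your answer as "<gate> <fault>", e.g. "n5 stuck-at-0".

n4 inverted output

Fault-free values for test 1 (a=0, b=0, c=0, d=0): n1=0, n2=0, n3=0, n4=0, n5=1, giving Y1=0, Y2=1. Observed Y1=1, Y2=1.
Test 1: faults giving observed Y1=1, Y2=1 are {n1 stuck-at-1, n1 inverted output, n2 stuck-at-1, n2 inverted output, n3 stuck-at-1, n3 inverted output, n4 stuck-at-1, n4 inverted output}.
Test 2 (a=1, b=0, c=1, d=1): fault-free n1=1, n2=1, n3=0, n4=1, n5=0 → Y1=1, Y2=0; observed Y1=0, Y2=1. Eliminates n1 stuck-at-1, n1 inverted output, n2 stuck-at-1, n2 inverted output, n3 stuck-at-1, n3 inverted output, n4 stuck-at-1.
Only n4 inverted output is consistent with every test.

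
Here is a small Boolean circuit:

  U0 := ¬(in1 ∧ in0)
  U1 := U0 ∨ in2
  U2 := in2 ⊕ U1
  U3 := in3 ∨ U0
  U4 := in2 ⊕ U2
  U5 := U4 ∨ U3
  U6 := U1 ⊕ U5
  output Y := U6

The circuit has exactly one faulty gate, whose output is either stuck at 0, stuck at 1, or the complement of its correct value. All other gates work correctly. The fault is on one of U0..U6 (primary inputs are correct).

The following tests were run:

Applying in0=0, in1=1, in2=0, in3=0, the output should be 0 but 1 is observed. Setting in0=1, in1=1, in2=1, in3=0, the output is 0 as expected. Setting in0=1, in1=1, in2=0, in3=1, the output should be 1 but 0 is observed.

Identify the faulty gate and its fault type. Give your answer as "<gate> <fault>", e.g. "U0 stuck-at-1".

Fault-free values for test 1 (in0=0, in1=1, in2=0, in3=0): U0=1, U1=1, U2=1, U3=1, U4=1, U5=1, U6=0, giving Y=0. Observed 1.
Test 1: faults giving observed 1 are {U1 stuck-at-0, U1 inverted output, U5 stuck-at-0, U5 inverted output, U6 stuck-at-1, U6 inverted output}.
Test 2 (in0=1, in1=1, in2=1, in3=0): fault-free U0=0, U1=1, U2=0, U3=0, U4=1, U5=1, U6=0 → 0; observed 0. Eliminates U5 stuck-at-0, U5 inverted output, U6 stuck-at-1, U6 inverted output.
Test 3 (in0=1, in1=1, in2=0, in3=1): fault-free U0=0, U1=0, U2=0, U3=1, U4=0, U5=1, U6=1 → 1; observed 0. Eliminates U1 stuck-at-0.
Only U1 inverted output is consistent with every test.

U1 inverted output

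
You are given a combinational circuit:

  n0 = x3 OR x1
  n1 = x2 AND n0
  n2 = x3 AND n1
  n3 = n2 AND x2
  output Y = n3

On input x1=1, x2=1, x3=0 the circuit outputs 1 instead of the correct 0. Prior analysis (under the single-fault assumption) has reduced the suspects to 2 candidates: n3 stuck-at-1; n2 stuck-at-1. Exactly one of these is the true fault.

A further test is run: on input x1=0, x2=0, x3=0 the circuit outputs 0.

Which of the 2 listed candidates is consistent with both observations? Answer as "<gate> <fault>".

Evaluate each candidate on input x1=0, x2=0, x3=0:
  n3 stuck-at-1: n0=0, n1=0, n2=0, n3=1 [stuck-at-1] → 1 — eliminated
  n2 stuck-at-1: n0=0, n1=0, n2=1 [stuck-at-1], n3=0 → 0 — matches
Only n2 stuck-at-1 reproduces the observed 0.

n2 stuck-at-1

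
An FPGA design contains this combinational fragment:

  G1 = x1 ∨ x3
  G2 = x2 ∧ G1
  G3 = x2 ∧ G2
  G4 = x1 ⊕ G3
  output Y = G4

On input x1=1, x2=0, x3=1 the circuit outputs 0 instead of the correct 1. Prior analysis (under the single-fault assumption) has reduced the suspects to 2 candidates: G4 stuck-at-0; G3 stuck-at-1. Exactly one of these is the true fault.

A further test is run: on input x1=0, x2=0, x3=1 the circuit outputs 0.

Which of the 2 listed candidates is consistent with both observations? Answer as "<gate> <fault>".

Evaluate each candidate on input x1=0, x2=0, x3=1:
  G4 stuck-at-0: G1=1, G2=0, G3=0, G4=0 [stuck-at-0] → 0 — matches
  G3 stuck-at-1: G1=1, G2=0, G3=1 [stuck-at-1], G4=1 → 1 — eliminated
Only G4 stuck-at-0 reproduces the observed 0.

G4 stuck-at-0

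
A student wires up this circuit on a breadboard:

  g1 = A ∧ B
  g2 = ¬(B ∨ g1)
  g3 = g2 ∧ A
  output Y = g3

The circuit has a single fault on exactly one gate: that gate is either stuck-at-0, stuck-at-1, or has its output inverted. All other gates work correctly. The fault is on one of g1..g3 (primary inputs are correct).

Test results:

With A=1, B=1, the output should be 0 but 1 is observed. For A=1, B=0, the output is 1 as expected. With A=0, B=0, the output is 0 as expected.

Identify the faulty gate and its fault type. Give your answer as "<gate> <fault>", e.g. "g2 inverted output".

Fault-free values for test 1 (A=1, B=1): g1=1, g2=0, g3=0, giving Y=0. Observed 1.
Test 1: faults giving observed 1 are {g2 stuck-at-1, g2 inverted output, g3 stuck-at-1, g3 inverted output}.
Test 2 (A=1, B=0): fault-free g1=0, g2=1, g3=1 → 1; observed 1. Eliminates g2 inverted output, g3 inverted output.
Test 3 (A=0, B=0): fault-free g1=0, g2=1, g3=0 → 0; observed 0. Eliminates g3 stuck-at-1.
Only g2 stuck-at-1 is consistent with every test.

g2 stuck-at-1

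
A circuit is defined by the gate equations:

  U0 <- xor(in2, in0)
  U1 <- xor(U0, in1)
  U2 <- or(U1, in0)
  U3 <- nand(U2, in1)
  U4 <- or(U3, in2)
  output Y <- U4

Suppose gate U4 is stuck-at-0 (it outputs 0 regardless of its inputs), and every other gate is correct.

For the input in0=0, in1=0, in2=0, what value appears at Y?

Propagate with U4 forced: U0=0, U1=0, U2=0, U3=1, U4=0 [stuck-at-0].
So Y = 0. (Without the fault it would be 1.)

0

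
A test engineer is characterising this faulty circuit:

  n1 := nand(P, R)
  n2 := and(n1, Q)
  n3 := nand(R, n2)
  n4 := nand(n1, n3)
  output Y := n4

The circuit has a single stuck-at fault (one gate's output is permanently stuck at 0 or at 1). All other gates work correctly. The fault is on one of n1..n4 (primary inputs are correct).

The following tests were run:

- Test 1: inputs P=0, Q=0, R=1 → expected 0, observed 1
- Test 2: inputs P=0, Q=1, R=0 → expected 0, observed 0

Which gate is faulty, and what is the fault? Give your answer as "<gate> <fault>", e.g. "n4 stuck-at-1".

Fault-free values for test 1 (P=0, Q=0, R=1): n1=1, n2=0, n3=1, n4=0, giving Y=0. Observed 1.
Test 1: faults giving observed 1 are {n1 stuck-at-0, n2 stuck-at-1, n3 stuck-at-0, n4 stuck-at-1}.
Test 2 (P=0, Q=1, R=0): fault-free n1=1, n2=1, n3=1, n4=0 → 0; observed 0. Eliminates n1 stuck-at-0, n3 stuck-at-0, n4 stuck-at-1.
Only n2 stuck-at-1 is consistent with every test.

n2 stuck-at-1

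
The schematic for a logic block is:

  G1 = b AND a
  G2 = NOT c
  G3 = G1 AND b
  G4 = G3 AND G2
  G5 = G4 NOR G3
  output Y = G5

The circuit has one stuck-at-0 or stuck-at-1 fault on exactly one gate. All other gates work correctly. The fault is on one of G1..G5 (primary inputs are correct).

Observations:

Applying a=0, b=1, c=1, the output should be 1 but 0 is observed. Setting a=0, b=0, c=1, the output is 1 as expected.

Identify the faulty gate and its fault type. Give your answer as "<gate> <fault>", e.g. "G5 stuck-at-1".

G1 stuck-at-1

Fault-free values for test 1 (a=0, b=1, c=1): G1=0, G2=0, G3=0, G4=0, G5=1, giving Y=1. Observed 0.
Test 1: faults giving observed 0 are {G1 stuck-at-1, G3 stuck-at-1, G4 stuck-at-1, G5 stuck-at-0}.
Test 2 (a=0, b=0, c=1): fault-free G1=0, G2=0, G3=0, G4=0, G5=1 → 1; observed 1. Eliminates G3 stuck-at-1, G4 stuck-at-1, G5 stuck-at-0.
Only G1 stuck-at-1 is consistent with every test.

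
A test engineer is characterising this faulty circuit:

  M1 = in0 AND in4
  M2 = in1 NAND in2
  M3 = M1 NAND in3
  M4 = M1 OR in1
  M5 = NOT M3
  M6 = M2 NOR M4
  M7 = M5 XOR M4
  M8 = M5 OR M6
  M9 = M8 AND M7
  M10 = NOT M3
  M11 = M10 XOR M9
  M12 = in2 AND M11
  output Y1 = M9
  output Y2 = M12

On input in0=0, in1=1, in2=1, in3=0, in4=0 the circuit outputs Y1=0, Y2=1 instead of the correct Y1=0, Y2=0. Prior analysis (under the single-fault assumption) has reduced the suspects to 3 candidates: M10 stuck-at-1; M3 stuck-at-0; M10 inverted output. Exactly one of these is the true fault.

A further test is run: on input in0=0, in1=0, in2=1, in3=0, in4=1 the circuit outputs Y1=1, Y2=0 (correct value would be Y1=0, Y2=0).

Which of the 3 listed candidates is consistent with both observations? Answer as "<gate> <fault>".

M3 stuck-at-0

Evaluate each candidate on input in0=0, in1=0, in2=1, in3=0, in4=1:
  M10 stuck-at-1: M1=0, M2=1, M3=1, M4=0, M5=0, M6=0, M7=0, M8=0, M9=0, M10=1 [stuck-at-1], M11=1, M12=1 → Y1=0, Y2=1 — eliminated
  M3 stuck-at-0: M1=0, M2=1, M3=0 [stuck-at-0], M4=0, M5=1, M6=0, M7=1, M8=1, M9=1, M10=1, M11=0, M12=0 → Y1=1, Y2=0 — matches
  M10 inverted output: M1=0, M2=1, M3=1, M4=0, M5=0, M6=0, M7=0, M8=0, M9=0, M10=1 [inverted output], M11=1, M12=1 → Y1=0, Y2=1 — eliminated
Only M3 stuck-at-0 reproduces the observed Y1=1, Y2=0.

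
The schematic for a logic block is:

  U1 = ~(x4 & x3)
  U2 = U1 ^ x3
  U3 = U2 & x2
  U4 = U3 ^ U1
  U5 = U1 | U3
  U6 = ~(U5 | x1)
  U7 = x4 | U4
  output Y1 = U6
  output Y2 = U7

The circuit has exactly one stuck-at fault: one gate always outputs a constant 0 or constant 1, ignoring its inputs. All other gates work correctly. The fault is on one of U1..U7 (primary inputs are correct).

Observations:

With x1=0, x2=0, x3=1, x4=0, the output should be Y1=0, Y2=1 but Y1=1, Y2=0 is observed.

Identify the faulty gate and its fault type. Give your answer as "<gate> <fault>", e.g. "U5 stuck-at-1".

U1 stuck-at-0

Fault-free values for test 1 (x1=0, x2=0, x3=1, x4=0): U1=1, U2=0, U3=0, U4=1, U5=1, U6=0, U7=1, giving Y1=0, Y2=1. Observed Y1=1, Y2=0.
Test 1: faults giving observed Y1=1, Y2=0 are {U1 stuck-at-0}.
Only U1 stuck-at-0 is consistent with every test.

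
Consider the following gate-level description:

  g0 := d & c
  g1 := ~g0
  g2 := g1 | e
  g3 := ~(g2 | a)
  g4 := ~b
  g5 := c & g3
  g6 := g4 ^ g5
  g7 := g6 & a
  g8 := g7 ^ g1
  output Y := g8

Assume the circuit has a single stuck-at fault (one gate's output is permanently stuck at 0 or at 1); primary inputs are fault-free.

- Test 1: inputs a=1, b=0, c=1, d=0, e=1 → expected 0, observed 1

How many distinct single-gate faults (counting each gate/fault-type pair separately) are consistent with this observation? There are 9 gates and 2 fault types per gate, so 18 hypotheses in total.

Fault-free: g0=0, g1=1, g2=1, g3=0, g4=1, g5=0, g6=1, g7=1, g8=0 → 0. Observed 1.
  g0: stuck-at-1 ✓; others ✗
  g1: stuck-at-0 ✓; others ✗
  g2: none of the 2 fault types match ✗
  g3: stuck-at-1 ✓; others ✗
  g4: stuck-at-0 ✓; others ✗
  g5: stuck-at-1 ✓; others ✗
  g6: stuck-at-0 ✓; others ✗
  g7: stuck-at-0 ✓; others ✗
  g8: stuck-at-1 ✓; others ✗
Consistent faults: {g0 stuck-at-1, g1 stuck-at-0, g3 stuck-at-1, g4 stuck-at-0, g5 stuck-at-1, g6 stuck-at-0, g7 stuck-at-0, g8 stuck-at-1} — 8 in all.

8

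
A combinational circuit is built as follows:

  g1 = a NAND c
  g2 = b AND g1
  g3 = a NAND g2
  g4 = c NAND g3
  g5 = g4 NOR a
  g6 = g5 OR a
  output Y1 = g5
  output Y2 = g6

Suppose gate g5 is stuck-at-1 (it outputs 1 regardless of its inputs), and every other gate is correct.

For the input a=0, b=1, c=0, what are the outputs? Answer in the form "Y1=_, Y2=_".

Propagate with g5 forced: g1=1, g2=1, g3=1, g4=1, g5=1 [stuck-at-1], g6=1.
So the outputs are Y1=1, Y2=1. (Without the fault they would be Y1=0, Y2=0.)

Y1=1, Y2=1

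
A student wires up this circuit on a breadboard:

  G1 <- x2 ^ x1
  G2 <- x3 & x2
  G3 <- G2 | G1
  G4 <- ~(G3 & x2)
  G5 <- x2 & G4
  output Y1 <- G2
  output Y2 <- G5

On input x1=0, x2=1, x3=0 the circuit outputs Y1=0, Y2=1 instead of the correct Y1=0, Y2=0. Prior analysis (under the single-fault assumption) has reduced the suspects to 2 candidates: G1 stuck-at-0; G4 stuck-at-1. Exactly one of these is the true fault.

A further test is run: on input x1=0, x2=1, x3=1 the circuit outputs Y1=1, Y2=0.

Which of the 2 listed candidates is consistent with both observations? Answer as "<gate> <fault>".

Evaluate each candidate on input x1=0, x2=1, x3=1:
  G1 stuck-at-0: G1=0 [stuck-at-0], G2=1, G3=1, G4=0, G5=0 → Y1=1, Y2=0 — matches
  G4 stuck-at-1: G1=1, G2=1, G3=1, G4=1 [stuck-at-1], G5=1 → Y1=1, Y2=1 — eliminated
Only G1 stuck-at-0 reproduces the observed Y1=1, Y2=0.

G1 stuck-at-0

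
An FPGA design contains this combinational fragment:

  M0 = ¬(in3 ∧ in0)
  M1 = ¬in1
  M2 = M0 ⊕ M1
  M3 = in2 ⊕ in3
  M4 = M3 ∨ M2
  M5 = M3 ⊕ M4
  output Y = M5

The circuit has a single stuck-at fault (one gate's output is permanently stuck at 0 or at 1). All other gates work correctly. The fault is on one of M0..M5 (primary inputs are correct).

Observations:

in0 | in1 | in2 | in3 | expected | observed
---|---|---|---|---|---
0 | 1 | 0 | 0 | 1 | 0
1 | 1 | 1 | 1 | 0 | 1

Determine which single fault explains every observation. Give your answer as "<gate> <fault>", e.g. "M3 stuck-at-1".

M1 stuck-at-1

Fault-free values for test 1 (in0=0, in1=1, in2=0, in3=0): M0=1, M1=0, M2=1, M3=0, M4=1, M5=1, giving Y=1. Observed 0.
Test 1: faults giving observed 0 are {M0 stuck-at-0, M1 stuck-at-1, M2 stuck-at-0, M3 stuck-at-1, M4 stuck-at-0, M5 stuck-at-0}.
Test 2 (in0=1, in1=1, in2=1, in3=1): fault-free M0=0, M1=0, M2=0, M3=0, M4=0, M5=0 → 0; observed 1. Eliminates M0 stuck-at-0, M2 stuck-at-0, M3 stuck-at-1, M4 stuck-at-0, M5 stuck-at-0.
Only M1 stuck-at-1 is consistent with every test.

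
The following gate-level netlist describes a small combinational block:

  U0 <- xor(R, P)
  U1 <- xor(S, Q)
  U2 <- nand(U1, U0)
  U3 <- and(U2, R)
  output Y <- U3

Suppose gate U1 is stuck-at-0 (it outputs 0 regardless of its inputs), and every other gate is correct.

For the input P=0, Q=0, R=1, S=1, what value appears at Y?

Propagate with U1 forced: U0=1, U1=0 [stuck-at-0], U2=1, U3=1.
So Y = 1. (Without the fault it would be 0.)

1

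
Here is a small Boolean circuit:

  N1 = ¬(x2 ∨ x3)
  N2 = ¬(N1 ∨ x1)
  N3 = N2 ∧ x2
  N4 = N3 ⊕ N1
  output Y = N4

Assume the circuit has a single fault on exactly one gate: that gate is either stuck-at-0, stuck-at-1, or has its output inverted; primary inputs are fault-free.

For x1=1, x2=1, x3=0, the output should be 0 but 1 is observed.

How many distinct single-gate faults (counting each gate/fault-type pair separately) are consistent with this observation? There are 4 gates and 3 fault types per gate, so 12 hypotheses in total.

Fault-free: N1=0, N2=0, N3=0, N4=0 → 0. Observed 1.
  N1 stuck-at-0: output 0 ✗
  N1 stuck-at-1: output 1 ✓
  N1 inverted output: output 1 ✓
  N2 stuck-at-0: output 0 ✗
  N2 stuck-at-1: output 1 ✓
  N2 inverted output: output 1 ✓
  N3 stuck-at-0: output 0 ✗
  N3 stuck-at-1: output 1 ✓
  N3 inverted output: output 1 ✓
  N4 stuck-at-0: output 0 ✗
  N4 stuck-at-1: output 1 ✓
  N4 inverted output: output 1 ✓
Consistent faults: {N1 stuck-at-1, N1 inverted output, N2 stuck-at-1, N2 inverted output, N3 stuck-at-1, N3 inverted output, N4 stuck-at-1, N4 inverted output} — 8 in all.

8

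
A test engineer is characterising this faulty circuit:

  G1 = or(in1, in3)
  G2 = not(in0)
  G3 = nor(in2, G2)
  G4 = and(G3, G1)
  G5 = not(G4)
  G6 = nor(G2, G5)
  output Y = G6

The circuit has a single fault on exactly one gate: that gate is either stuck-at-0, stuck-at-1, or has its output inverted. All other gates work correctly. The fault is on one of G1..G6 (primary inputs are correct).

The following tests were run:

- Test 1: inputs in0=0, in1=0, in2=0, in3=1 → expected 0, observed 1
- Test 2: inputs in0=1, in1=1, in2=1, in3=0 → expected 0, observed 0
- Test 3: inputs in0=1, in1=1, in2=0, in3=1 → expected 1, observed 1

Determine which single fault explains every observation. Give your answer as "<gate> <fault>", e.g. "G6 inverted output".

Fault-free values for test 1 (in0=0, in1=0, in2=0, in3=1): G1=1, G2=1, G3=0, G4=0, G5=1, G6=0, giving Y=0. Observed 1.
Test 1: faults giving observed 1 are {G2 stuck-at-0, G2 inverted output, G6 stuck-at-1, G6 inverted output}.
Test 2 (in0=1, in1=1, in2=1, in3=0): fault-free G1=1, G2=0, G3=0, G4=0, G5=1, G6=0 → 0; observed 0. Eliminates G6 stuck-at-1, G6 inverted output.
Test 3 (in0=1, in1=1, in2=0, in3=1): fault-free G1=1, G2=0, G3=1, G4=1, G5=0, G6=1 → 1; observed 1. Eliminates G2 inverted output.
Only G2 stuck-at-0 is consistent with every test.

G2 stuck-at-0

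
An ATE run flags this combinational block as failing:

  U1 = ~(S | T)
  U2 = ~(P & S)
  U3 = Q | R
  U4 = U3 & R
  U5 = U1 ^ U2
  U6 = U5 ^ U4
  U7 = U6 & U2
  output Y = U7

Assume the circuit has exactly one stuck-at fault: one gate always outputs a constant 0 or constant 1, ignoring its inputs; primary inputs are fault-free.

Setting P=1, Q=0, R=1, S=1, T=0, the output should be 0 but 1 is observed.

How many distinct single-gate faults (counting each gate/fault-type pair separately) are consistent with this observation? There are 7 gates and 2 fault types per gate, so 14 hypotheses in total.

1

Fault-free: U1=0, U2=0, U3=1, U4=1, U5=0, U6=1, U7=0 → 0. Observed 1.
  U1 stuck-at-0: output 0 ✗
  U1 stuck-at-1: output 0 ✗
  U2 stuck-at-0: output 0 ✗
  U2 stuck-at-1: output 0 ✗
  U3 stuck-at-0: output 0 ✗
  U3 stuck-at-1: output 0 ✗
  U4 stuck-at-0: output 0 ✗
  U4 stuck-at-1: output 0 ✗
  U5 stuck-at-0: output 0 ✗
  U5 stuck-at-1: output 0 ✗
  U6 stuck-at-0: output 0 ✗
  U6 stuck-at-1: output 0 ✗
  U7 stuck-at-0: output 0 ✗
  U7 stuck-at-1: output 1 ✓
Consistent faults: {U7 stuck-at-1} — 1 in all.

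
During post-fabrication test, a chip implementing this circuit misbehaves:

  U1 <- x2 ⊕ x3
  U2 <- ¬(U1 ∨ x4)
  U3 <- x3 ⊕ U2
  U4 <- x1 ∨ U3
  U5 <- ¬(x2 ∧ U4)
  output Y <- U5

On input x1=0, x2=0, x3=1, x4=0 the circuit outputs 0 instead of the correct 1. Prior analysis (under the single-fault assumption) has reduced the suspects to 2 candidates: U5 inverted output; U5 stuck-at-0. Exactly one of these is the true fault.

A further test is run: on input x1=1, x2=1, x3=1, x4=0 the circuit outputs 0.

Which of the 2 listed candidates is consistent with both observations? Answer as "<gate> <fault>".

U5 stuck-at-0

Evaluate each candidate on input x1=1, x2=1, x3=1, x4=0:
  U5 inverted output: U1=0, U2=1, U3=0, U4=1, U5=1 [inverted output] → 1 — eliminated
  U5 stuck-at-0: U1=0, U2=1, U3=0, U4=1, U5=0 [stuck-at-0] → 0 — matches
Only U5 stuck-at-0 reproduces the observed 0.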